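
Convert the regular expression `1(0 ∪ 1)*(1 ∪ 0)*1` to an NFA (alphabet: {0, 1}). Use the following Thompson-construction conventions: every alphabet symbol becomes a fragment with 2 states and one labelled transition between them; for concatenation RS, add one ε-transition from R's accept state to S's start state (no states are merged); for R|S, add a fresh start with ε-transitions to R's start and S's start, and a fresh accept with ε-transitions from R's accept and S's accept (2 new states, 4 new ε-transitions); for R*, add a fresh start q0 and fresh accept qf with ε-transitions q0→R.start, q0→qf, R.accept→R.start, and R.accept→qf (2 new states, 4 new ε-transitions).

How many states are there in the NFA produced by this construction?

20

Bottom-up over the parse tree:
Each of the 6 symbol leaves contributes a 2-state fragment.
  0 ∪ 1 = 6 states
  (0 ∪ 1)* = 8 states
  1 ∪ 0 = 6 states
  (1 ∪ 0)* = 8 states
  1(0 ∪ 1)*(1 ∪ 0)*1 = 20 states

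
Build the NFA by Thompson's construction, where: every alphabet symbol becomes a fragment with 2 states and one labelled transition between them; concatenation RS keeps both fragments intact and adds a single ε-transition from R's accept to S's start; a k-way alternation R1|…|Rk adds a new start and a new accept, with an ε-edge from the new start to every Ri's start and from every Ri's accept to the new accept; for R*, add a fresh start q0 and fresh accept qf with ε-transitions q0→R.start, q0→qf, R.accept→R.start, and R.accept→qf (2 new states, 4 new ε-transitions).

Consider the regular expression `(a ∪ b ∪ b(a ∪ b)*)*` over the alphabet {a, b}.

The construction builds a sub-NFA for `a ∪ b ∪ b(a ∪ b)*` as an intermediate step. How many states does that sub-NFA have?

16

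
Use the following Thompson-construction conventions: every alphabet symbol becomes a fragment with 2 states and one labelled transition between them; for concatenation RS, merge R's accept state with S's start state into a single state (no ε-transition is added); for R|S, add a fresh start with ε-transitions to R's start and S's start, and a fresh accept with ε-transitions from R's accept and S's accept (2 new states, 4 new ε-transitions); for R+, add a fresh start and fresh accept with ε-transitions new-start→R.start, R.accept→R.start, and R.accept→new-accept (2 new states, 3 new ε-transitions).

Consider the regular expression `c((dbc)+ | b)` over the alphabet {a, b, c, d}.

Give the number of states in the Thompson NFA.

Per subexpression:
Each of the 5 symbol leaves contributes a 2-state fragment.
  dbc → 4 states
  (dbc)+ → 6 states
  (dbc)+ | b → 10 states
  c((dbc)+ | b) → 11 states

11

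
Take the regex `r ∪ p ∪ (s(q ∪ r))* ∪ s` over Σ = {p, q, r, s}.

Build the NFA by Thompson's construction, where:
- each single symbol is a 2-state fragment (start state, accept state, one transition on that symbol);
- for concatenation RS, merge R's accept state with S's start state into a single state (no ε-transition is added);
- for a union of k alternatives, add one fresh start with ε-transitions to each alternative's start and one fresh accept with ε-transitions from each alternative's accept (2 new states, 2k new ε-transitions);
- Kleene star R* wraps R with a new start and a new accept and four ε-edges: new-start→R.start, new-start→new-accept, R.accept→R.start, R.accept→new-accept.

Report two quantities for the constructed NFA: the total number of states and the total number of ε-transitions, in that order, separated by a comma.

Building bottom-up:
Each of the 6 symbol leaves contributes 2 states and 0 ε-transitions.
  q ∪ r — 6 states, 4 ε-transitions
  s(q ∪ r) — 7 states, 4 ε-transitions
  (s(q ∪ r))* — 9 states, 8 ε-transitions
  r ∪ p ∪ (s(q ∪ r))* ∪ s — 17 states, 16 ε-transitions

17, 16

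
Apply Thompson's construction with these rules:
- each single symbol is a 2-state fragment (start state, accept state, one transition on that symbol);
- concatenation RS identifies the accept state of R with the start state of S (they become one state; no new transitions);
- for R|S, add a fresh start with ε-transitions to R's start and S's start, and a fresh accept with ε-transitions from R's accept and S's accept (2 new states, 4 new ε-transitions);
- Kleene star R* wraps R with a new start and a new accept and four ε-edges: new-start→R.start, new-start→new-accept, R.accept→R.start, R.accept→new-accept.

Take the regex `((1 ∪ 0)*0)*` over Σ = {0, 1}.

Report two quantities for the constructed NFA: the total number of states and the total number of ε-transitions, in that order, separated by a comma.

Per subexpression:
Each of the 3 symbol leaves contributes 2 states and 0 ε-transitions.
  1 ∪ 0 = 6 states, 4 ε-transitions
  (1 ∪ 0)* = 8 states, 8 ε-transitions
  (1 ∪ 0)*0 = 9 states, 8 ε-transitions
  ((1 ∪ 0)*0)* = 11 states, 12 ε-transitions

11, 12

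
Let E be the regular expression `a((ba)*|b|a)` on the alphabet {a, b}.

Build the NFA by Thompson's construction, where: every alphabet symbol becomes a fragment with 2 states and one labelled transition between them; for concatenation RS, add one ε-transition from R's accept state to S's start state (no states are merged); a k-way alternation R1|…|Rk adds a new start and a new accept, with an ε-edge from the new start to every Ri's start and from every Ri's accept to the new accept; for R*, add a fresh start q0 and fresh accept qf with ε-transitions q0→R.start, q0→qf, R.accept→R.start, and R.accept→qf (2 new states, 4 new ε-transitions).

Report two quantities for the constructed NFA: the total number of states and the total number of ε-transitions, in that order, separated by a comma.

14, 12

Bottom-up over the parse tree:
Each of the 5 symbol leaves contributes 2 states and 0 ε-transitions.
  ba = 4 states, 1 ε-transition
  (ba)* = 6 states, 5 ε-transitions
  (ba)*|b|a = 12 states, 11 ε-transitions
  a((ba)*|b|a) = 14 states, 12 ε-transitions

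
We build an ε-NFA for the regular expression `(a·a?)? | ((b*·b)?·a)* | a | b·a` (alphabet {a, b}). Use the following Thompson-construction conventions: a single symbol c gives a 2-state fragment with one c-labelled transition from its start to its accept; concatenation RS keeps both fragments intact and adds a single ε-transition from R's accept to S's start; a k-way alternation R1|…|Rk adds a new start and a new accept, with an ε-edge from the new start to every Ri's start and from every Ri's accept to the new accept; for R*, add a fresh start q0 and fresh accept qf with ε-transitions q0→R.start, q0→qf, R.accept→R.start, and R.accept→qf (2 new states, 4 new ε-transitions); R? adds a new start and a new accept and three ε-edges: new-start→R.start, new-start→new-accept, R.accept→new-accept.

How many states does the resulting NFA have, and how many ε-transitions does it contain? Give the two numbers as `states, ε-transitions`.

28, 29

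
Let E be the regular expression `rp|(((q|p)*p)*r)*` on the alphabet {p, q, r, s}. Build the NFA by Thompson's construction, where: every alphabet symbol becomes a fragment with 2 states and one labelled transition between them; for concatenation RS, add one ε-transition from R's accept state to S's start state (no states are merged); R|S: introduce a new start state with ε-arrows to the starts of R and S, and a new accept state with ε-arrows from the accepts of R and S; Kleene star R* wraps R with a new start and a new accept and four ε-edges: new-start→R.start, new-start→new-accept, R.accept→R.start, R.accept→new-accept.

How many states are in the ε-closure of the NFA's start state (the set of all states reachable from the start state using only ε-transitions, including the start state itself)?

Let C(F) = |ε-closure(F.start)| within fragment F, and note whether F accepts ε. Symbol fragments have C = 1 and do not accept ε. Then:
  rp — C equals the left operand's closure size = 1 (its accept is not ε-reachable, so the closure stops there)
  q|p — C = 1 + 1 + 1 = 3 (the new accept is not ε-reachable since no branch accepts ε)
  (q|p)* — the star's fresh start ε-reaches both the body's start and the fresh accept: C = 2 + 3 = 5
  (q|p)*p — the left operand accepts ε, so the closure extends into the next operand (via the concat ε-link); C = 5 + 1 = 6
  ((q|p)*p)* — C = 1 (new start) + 6 (body) + 1 (new accept) = 8
  ((q|p)*p)*r — C = 8 + 1 = 9 (closure spills across the concat boundary because the left factor accepts ε)
  (((q|p)*p)*r)* — C = 1 (new start) + 9 (body) + 1 (new accept) = 11
  rp|(((q|p)*p)*r)* — new start ε-reaches every alternative's start; at least one alternative accepts ε, so the union's new accept is reached too: C = 1 + 1 + 11 + 1 = 14

14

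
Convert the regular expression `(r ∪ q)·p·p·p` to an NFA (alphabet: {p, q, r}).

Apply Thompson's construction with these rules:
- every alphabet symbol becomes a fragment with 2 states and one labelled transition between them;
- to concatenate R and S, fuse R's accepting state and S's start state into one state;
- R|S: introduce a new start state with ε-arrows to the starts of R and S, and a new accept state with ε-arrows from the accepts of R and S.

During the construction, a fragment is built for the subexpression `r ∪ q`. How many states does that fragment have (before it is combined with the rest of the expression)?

6

Fragment for `r ∪ q`:
Each of the 2 symbol leaves contributes a 2-state fragment.
  r ∪ q = 6 states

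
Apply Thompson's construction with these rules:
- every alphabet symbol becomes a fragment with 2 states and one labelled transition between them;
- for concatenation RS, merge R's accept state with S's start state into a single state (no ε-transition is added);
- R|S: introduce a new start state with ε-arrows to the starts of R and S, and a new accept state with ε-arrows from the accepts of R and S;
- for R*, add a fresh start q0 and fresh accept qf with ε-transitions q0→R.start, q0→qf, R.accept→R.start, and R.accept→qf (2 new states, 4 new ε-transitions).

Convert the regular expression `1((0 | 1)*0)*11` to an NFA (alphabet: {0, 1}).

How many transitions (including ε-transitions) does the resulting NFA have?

Building bottom-up:
Each of the 6 symbol leaves contributes 1 transition (1 symbol, 0 ε).
  0 | 1 — 6 transitions (2 symbol, 4 ε)
  (0 | 1)* — 10 transitions (2 symbol, 8 ε)
  (0 | 1)*0 — 11 transitions (3 symbol, 8 ε)
  ((0 | 1)*0)* — 15 transitions (3 symbol, 12 ε)
  1((0 | 1)*0)*11 — 18 transitions (6 symbol, 12 ε)

18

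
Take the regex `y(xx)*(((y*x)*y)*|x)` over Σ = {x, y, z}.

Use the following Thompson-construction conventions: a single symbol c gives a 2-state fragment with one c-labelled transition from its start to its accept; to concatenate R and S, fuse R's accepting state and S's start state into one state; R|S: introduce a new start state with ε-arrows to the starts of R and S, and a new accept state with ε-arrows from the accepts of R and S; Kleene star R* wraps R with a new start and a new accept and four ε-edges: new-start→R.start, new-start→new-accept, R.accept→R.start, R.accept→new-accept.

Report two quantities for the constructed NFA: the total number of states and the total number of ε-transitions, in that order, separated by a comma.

19, 20

By structural recursion:
Each of the 7 symbol leaves contributes 2 states and 0 ε-transitions.
  xx : 3 states, 0 ε-transitions
  (xx)* : 5 states, 4 ε-transitions
  y* : 4 states, 4 ε-transitions
  y*x : 5 states, 4 ε-transitions
  (y*x)* : 7 states, 8 ε-transitions
  (y*x)*y : 8 states, 8 ε-transitions
  ((y*x)*y)* : 10 states, 12 ε-transitions
  ((y*x)*y)*|x : 14 states, 16 ε-transitions
  y(xx)*(((y*x)*y)*|x) : 19 states, 20 ε-transitions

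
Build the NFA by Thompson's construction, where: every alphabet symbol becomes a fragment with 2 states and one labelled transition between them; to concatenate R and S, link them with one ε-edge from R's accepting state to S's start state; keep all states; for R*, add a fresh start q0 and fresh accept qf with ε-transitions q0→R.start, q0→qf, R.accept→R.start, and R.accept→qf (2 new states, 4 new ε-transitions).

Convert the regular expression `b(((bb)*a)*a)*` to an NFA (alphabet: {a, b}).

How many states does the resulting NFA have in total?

Recursing over subexpressions:
Each of the 5 symbol leaves contributes a 2-state fragment.
  bb : 4 states
  (bb)* : 6 states
  (bb)*a : 8 states
  ((bb)*a)* : 10 states
  ((bb)*a)*a : 12 states
  (((bb)*a)*a)* : 14 states
  b(((bb)*a)*a)* : 16 states

16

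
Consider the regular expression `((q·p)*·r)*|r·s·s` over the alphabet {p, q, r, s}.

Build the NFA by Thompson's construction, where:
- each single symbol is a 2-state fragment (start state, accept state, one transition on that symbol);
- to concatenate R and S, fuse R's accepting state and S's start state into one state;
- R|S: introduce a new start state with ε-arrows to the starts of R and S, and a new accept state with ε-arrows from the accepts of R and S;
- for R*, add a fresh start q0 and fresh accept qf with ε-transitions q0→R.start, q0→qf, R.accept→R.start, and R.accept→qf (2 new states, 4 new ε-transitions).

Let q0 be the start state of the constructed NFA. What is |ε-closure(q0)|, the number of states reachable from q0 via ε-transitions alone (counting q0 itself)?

Work bottom-up. For each fragment F, track |ε-closure(F.start)| and whether F's accept lies in that closure (i.e. whether F accepts ε). A single-symbol fragment has closure size 1 and does not accept ε.
  q·p — same as the first factor's closure: C = 1
  (q·p)* — C = 1 (new start) + 1 (body) + 1 (new accept) = 3
  (q·p)*·r — C = 3 + (1−1) = 3 (closure spills across the concat boundary because the left factor accepts ε)
  ((q·p)*·r)* — the star's fresh start ε-reaches both the body's start and the fresh accept: C = 2 + 3 = 5
  r·s·s — same as the first factor's closure: C = 1
  ((q·p)*·r)*|r·s·s — new start ε-reaches every alternative's start; at least one alternative accepts ε, so the union's new accept is reached too: C = 1 + 5 + 1 + 1 = 8

8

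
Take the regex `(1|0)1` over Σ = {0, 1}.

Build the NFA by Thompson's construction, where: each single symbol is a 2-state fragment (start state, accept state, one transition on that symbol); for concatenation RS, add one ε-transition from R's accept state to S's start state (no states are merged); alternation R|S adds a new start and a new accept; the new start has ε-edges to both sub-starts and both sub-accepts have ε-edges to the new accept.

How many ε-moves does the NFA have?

5

Bottom-up over the parse tree:
Each of the 3 symbol leaves contributes 0 ε-transitions.
  1|0 = 4 ε-transitions
  (1|0)1 = 5 ε-transitions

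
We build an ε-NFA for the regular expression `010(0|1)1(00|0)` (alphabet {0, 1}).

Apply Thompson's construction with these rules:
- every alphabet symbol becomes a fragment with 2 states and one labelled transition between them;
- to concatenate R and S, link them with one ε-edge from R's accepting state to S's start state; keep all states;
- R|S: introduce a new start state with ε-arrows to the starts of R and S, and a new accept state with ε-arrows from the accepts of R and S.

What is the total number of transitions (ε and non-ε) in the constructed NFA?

Bottom-up over the parse tree:
Each of the 9 symbol leaves contributes 1 transition (1 symbol, 0 ε).
  0|1 = 6 transitions (2 symbol, 4 ε)
  00 = 3 transitions (2 symbol, 1 ε)
  00|0 = 8 transitions (3 symbol, 5 ε)
  010(0|1)1(00|0) = 23 transitions (9 symbol, 14 ε)

23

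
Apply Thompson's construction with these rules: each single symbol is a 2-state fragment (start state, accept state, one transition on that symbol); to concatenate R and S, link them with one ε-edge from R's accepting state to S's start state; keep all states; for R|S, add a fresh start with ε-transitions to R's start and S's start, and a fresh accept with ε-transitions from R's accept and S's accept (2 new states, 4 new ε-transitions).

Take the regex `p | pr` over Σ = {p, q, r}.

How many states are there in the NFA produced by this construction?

Per subexpression:
Each of the 3 symbol leaves contributes a 2-state fragment.
  pr : 4 states
  p | pr : 8 states

8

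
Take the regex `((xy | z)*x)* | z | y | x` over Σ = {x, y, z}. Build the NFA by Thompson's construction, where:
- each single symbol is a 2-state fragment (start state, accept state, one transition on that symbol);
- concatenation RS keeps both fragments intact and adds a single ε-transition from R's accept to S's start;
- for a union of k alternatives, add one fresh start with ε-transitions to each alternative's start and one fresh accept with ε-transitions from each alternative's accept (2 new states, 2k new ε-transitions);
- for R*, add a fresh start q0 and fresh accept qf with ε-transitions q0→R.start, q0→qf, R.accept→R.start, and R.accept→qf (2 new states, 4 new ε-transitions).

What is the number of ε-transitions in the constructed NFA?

Building bottom-up:
Each of the 7 symbol leaves contributes 0 ε-transitions.
  xy — 1 ε-transition
  xy | z — 5 ε-transitions
  (xy | z)* — 9 ε-transitions
  (xy | z)*x — 10 ε-transitions
  ((xy | z)*x)* — 14 ε-transitions
  ((xy | z)*x)* | z | y | x — 22 ε-transitions

22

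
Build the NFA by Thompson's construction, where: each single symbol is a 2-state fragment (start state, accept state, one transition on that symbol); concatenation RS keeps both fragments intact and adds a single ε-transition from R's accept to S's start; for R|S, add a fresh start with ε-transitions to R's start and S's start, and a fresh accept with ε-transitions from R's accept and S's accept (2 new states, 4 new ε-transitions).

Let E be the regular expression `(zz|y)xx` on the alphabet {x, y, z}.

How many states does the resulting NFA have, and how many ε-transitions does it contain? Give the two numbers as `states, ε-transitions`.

Per subexpression:
Each of the 5 symbol leaves contributes 2 states and 0 ε-transitions.
  zz → 4 states, 1 ε-transition
  zz|y → 8 states, 5 ε-transitions
  (zz|y)xx → 12 states, 7 ε-transitions

12, 7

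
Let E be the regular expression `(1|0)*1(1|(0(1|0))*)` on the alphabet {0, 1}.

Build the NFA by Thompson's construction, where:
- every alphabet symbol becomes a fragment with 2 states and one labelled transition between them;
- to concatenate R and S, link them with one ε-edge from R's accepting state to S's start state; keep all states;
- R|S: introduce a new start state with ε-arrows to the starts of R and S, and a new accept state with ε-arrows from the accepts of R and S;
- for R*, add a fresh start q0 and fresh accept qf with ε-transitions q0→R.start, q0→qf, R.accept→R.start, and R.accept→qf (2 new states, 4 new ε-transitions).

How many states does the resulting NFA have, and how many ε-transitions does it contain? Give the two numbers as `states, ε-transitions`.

Bottom-up over the parse tree:
Each of the 7 symbol leaves contributes 2 states and 0 ε-transitions.
  1|0 → 6 states, 4 ε-transitions
  (1|0)* → 8 states, 8 ε-transitions
  1|0 → 6 states, 4 ε-transitions
  0(1|0) → 8 states, 5 ε-transitions
  (0(1|0))* → 10 states, 9 ε-transitions
  1|(0(1|0))* → 14 states, 13 ε-transitions
  (1|0)*1(1|(0(1|0))*) → 24 states, 23 ε-transitions

24, 23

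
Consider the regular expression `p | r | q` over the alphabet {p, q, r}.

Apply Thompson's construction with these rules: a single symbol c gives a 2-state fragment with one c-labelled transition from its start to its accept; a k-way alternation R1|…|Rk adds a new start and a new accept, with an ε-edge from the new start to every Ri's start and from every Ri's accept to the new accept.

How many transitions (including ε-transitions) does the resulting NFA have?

By structural recursion:
Each of the 3 symbol leaves contributes 1 transition (1 symbol, 0 ε).
  p | r | q — 9 transitions (3 symbol, 6 ε)

9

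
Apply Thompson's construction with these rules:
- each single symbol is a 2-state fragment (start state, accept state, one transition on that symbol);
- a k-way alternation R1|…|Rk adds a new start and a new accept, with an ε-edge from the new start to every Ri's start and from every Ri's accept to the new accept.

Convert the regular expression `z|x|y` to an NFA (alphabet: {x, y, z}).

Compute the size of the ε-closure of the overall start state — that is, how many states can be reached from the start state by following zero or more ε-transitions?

Let C(F) = |ε-closure(F.start)| within fragment F, and note whether F accepts ε. Symbol fragments have C = 1 and do not accept ε. Then:
  z|x|y → new start ε-reaches every alternative's start; none of them accept ε, so the new accept is not reached: C = 1 + 1 + 1 + 1 = 4

4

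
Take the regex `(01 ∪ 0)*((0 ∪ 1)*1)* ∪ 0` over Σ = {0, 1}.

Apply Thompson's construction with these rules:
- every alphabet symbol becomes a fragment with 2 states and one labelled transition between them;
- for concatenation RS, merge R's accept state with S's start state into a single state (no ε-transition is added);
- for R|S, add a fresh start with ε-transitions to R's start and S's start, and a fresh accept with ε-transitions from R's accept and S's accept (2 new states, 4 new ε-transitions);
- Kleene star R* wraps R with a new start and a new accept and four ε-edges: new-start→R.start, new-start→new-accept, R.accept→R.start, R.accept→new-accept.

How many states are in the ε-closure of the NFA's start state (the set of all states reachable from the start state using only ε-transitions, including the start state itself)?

Let C(F) = |ε-closure(F.start)| within fragment F, and note whether F accepts ε. Symbol fragments have C = 1 and do not accept ε. Then:
  01 → same as the first factor's closure: C = 1
  01 ∪ 0 → new start ε-reaches every alternative's start; none of them accept ε, so the new accept is not reached: C = 1 + 1 + 1 = 3
  (01 ∪ 0)* → C = 1 (new start) + 3 (body) + 1 (new accept) = 5
  0 ∪ 1 → C = 1 + 1 + 1 = 3 (the new accept is not ε-reachable since no branch accepts ε)
  (0 ∪ 1)* → the star's fresh start ε-reaches both the body's start and the fresh accept: C = 2 + 3 = 5
  (0 ∪ 1)*1 → C = 5 + (1−1) = 5 (closure spills across the concat boundary because the left factor accepts ε)
  ((0 ∪ 1)*1)* → new start has ε-edges to the inner start and to the new accept, so C = 2 + 5 = 7
  (01 ∪ 0)*((0 ∪ 1)*1)* → the left operand accepts ε, so the closure extends into the next operand (the shared merged state is already counted); C = 5 + (7−1) = 11
  (01 ∪ 0)*((0 ∪ 1)*1)* ∪ 0 → C = 1 (new start) + (11 + 1) + 1 (new accept, since some branch ε-reaches its own accept) = 14

14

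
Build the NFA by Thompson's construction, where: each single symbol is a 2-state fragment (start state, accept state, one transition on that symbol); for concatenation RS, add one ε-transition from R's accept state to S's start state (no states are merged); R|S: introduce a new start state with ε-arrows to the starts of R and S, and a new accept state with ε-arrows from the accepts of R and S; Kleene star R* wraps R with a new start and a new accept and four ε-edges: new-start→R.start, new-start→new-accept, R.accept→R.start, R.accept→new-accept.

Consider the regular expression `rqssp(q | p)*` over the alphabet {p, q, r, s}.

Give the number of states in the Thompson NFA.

Recursing over subexpressions:
Each of the 7 symbol leaves contributes a 2-state fragment.
  q | p → 6 states
  (q | p)* → 8 states
  rqssp(q | p)* → 18 states

18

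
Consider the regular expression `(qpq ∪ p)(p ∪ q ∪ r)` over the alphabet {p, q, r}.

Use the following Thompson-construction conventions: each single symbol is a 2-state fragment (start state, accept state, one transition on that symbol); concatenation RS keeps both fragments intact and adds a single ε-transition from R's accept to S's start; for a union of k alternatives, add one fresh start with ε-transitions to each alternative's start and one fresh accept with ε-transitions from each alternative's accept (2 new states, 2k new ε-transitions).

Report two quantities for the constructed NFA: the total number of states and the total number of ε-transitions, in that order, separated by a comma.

18, 13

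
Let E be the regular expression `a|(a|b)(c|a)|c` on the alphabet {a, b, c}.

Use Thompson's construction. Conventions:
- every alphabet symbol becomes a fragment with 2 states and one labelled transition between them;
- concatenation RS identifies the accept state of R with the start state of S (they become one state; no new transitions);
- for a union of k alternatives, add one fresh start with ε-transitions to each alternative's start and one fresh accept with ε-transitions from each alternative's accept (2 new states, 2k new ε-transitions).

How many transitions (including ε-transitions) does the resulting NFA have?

20

Per subexpression:
Each of the 6 symbol leaves contributes 1 transition (1 symbol, 0 ε).
  a|b — 6 transitions (2 symbol, 4 ε)
  c|a — 6 transitions (2 symbol, 4 ε)
  (a|b)(c|a) — 12 transitions (4 symbol, 8 ε)
  a|(a|b)(c|a)|c — 20 transitions (6 symbol, 14 ε)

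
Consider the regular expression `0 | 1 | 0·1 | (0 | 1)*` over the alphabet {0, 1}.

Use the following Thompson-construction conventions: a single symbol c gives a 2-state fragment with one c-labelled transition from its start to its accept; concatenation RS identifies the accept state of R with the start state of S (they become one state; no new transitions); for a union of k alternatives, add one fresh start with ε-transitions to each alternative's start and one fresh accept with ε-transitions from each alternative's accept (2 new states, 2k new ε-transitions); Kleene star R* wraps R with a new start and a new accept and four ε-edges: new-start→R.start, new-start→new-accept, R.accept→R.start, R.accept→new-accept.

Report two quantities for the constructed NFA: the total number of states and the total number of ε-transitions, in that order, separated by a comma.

17, 16

Building bottom-up:
Each of the 6 symbol leaves contributes 2 states and 0 ε-transitions.
  0·1 : 3 states, 0 ε-transitions
  0 | 1 : 6 states, 4 ε-transitions
  (0 | 1)* : 8 states, 8 ε-transitions
  0 | 1 | 0·1 | (0 | 1)* : 17 states, 16 ε-transitions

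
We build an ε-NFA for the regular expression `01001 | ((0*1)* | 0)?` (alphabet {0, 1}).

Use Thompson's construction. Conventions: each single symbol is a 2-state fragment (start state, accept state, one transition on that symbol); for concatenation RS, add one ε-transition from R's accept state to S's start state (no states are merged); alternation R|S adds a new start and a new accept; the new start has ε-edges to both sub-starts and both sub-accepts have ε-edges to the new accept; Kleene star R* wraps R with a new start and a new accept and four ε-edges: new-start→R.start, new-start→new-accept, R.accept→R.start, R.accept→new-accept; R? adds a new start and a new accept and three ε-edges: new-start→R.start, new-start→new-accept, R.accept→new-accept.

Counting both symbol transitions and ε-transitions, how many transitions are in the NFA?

32

By structural recursion:
Each of the 8 symbol leaves contributes 1 transition (1 symbol, 0 ε).
  01001 — 9 transitions (5 symbol, 4 ε)
  0* — 5 transitions (1 symbol, 4 ε)
  0*1 — 7 transitions (2 symbol, 5 ε)
  (0*1)* — 11 transitions (2 symbol, 9 ε)
  (0*1)* | 0 — 16 transitions (3 symbol, 13 ε)
  ((0*1)* | 0)? — 19 transitions (3 symbol, 16 ε)
  01001 | ((0*1)* | 0)? — 32 transitions (8 symbol, 24 ε)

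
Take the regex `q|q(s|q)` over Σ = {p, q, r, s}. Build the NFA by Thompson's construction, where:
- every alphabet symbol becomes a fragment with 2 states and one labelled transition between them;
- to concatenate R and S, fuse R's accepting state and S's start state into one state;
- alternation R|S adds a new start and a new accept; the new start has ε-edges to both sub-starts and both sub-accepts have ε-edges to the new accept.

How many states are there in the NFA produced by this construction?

11

By structural recursion:
Each of the 4 symbol leaves contributes a 2-state fragment.
  s|q = 6 states
  q(s|q) = 7 states
  q|q(s|q) = 11 states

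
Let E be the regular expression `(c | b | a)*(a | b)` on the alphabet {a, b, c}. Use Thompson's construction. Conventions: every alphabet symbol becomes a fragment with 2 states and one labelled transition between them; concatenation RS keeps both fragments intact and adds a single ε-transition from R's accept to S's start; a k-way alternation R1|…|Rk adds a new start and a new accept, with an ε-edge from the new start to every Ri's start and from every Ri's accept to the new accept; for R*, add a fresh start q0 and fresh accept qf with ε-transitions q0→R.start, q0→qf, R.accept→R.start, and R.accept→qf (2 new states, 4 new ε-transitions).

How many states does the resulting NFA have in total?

16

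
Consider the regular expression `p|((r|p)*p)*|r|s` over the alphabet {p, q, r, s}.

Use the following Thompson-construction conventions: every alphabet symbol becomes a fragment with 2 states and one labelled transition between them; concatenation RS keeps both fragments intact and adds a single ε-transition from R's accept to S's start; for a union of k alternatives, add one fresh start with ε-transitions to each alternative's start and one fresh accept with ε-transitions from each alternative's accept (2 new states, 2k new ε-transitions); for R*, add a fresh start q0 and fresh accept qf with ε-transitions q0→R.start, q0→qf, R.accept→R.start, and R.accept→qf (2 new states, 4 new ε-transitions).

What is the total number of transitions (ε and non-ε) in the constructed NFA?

By structural recursion:
Each of the 6 symbol leaves contributes 1 transition (1 symbol, 0 ε).
  r|p = 6 transitions (2 symbol, 4 ε)
  (r|p)* = 10 transitions (2 symbol, 8 ε)
  (r|p)*p = 12 transitions (3 symbol, 9 ε)
  ((r|p)*p)* = 16 transitions (3 symbol, 13 ε)
  p|((r|p)*p)*|r|s = 27 transitions (6 symbol, 21 ε)

27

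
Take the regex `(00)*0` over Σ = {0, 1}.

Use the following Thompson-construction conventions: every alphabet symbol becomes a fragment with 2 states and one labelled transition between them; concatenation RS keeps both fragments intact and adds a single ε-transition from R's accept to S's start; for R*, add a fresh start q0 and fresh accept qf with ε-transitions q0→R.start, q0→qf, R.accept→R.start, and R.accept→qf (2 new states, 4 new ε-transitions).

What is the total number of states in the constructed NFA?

8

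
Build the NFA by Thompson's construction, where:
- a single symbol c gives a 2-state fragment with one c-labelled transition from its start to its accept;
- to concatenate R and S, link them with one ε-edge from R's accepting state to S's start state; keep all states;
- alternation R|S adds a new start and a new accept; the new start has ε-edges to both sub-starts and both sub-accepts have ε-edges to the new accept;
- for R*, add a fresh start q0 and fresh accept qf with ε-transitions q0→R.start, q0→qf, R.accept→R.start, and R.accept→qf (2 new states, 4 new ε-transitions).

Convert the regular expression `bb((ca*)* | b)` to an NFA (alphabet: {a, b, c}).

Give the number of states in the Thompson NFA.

16

By structural recursion:
Each of the 5 symbol leaves contributes a 2-state fragment.
  a* : 4 states
  ca* : 6 states
  (ca*)* : 8 states
  (ca*)* | b : 12 states
  bb((ca*)* | b) : 16 states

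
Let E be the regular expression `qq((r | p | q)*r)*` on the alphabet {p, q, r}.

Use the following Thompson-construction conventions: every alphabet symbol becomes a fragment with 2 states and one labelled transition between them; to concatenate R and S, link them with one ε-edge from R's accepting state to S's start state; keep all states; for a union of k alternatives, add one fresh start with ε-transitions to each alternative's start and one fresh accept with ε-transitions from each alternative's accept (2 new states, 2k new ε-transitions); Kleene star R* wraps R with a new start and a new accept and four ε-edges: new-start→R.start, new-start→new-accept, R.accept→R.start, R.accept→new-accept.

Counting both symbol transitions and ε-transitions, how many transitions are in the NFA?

Building bottom-up:
Each of the 6 symbol leaves contributes 1 transition (1 symbol, 0 ε).
  r | p | q — 9 transitions (3 symbol, 6 ε)
  (r | p | q)* — 13 transitions (3 symbol, 10 ε)
  (r | p | q)*r — 15 transitions (4 symbol, 11 ε)
  ((r | p | q)*r)* — 19 transitions (4 symbol, 15 ε)
  qq((r | p | q)*r)* — 23 transitions (6 symbol, 17 ε)

23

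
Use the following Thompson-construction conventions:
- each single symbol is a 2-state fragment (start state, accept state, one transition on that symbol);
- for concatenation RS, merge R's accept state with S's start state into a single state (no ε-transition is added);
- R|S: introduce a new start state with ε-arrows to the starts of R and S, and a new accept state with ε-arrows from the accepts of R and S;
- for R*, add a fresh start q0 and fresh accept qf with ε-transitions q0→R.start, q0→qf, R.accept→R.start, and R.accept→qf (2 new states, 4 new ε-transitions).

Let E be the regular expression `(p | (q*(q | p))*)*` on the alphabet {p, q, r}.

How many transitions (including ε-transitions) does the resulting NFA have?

24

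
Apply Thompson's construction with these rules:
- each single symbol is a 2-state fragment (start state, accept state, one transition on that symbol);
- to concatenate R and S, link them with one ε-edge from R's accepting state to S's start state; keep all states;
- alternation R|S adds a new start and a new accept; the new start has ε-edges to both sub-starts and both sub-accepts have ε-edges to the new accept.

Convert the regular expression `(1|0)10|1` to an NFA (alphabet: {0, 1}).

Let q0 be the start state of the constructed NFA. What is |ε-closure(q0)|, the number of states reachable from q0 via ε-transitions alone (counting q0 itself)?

5

Let C(F) = |ε-closure(F.start)| within fragment F, and note whether F accepts ε. Symbol fragments have C = 1 and do not accept ε. Then:
  1|0 — |ε-closure| = 1 + 1 + 1 = 3 (the new accept is not ε-reachable since no branch accepts ε)
  (1|0)10 — |ε-closure| equals the left operand's closure size = 3 (its accept is not ε-reachable, so the closure stops there)
  (1|0)10|1 — new start ε-reaches every alternative's start; none of them accept ε, so the new accept is not reached: |ε-closure| = 1 + 3 + 1 = 5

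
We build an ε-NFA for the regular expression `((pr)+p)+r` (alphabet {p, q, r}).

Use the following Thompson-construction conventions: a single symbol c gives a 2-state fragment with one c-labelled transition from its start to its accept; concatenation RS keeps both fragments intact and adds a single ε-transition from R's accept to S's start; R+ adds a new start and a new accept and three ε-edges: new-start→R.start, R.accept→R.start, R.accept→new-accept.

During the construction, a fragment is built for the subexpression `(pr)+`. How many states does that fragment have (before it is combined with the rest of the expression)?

Fragment for `(pr)+`:
Each of the 2 symbol leaves contributes a 2-state fragment.
  pr : 4 states
  (pr)+ : 6 states

6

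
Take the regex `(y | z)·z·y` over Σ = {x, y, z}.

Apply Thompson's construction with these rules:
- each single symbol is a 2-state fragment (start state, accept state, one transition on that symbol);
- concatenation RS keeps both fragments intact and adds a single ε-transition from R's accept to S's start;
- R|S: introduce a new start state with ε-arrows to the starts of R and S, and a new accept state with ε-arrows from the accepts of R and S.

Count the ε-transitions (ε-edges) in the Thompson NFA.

Per subexpression:
Each of the 4 symbol leaves contributes 0 ε-transitions.
  y | z : 4 ε-transitions
  (y | z)·z·y : 6 ε-transitions

6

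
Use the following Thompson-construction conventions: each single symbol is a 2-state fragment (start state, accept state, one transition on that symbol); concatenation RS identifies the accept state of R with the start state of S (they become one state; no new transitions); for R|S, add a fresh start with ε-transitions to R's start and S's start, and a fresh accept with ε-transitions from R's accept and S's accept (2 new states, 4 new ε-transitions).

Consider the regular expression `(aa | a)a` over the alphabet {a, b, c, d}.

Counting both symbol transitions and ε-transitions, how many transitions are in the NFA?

8

Building bottom-up:
Each of the 4 symbol leaves contributes 1 transition (1 symbol, 0 ε).
  aa → 2 transitions (2 symbol, 0 ε)
  aa | a → 7 transitions (3 symbol, 4 ε)
  (aa | a)a → 8 transitions (4 symbol, 4 ε)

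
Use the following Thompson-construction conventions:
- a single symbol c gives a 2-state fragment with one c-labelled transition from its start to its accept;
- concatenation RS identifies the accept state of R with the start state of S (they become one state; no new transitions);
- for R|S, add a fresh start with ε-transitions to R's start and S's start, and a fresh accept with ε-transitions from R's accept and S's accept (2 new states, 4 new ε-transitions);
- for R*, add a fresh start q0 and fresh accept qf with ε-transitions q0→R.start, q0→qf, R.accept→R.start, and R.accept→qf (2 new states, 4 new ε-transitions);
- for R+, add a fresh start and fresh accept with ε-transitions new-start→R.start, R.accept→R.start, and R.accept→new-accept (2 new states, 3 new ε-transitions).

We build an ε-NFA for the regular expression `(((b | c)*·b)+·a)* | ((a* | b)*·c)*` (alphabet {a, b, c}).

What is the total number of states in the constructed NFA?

29

Bottom-up over the parse tree:
Each of the 7 symbol leaves contributes a 2-state fragment.
  b | c = 6 states
  (b | c)* = 8 states
  (b | c)*·b = 9 states
  ((b | c)*·b)+ = 11 states
  ((b | c)*·b)+·a = 12 states
  (((b | c)*·b)+·a)* = 14 states
  a* = 4 states
  a* | b = 8 states
  (a* | b)* = 10 states
  (a* | b)*·c = 11 states
  ((a* | b)*·c)* = 13 states
  (((b | c)*·b)+·a)* | ((a* | b)*·c)* = 29 states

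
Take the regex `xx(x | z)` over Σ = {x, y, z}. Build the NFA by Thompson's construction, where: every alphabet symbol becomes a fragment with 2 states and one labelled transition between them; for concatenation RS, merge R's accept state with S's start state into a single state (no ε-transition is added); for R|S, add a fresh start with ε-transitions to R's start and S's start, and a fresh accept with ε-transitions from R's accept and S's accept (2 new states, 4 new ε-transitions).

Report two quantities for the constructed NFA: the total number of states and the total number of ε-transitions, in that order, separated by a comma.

8, 4

Recursing over subexpressions:
Each of the 4 symbol leaves contributes 2 states and 0 ε-transitions.
  x | z — 6 states, 4 ε-transitions
  xx(x | z) — 8 states, 4 ε-transitions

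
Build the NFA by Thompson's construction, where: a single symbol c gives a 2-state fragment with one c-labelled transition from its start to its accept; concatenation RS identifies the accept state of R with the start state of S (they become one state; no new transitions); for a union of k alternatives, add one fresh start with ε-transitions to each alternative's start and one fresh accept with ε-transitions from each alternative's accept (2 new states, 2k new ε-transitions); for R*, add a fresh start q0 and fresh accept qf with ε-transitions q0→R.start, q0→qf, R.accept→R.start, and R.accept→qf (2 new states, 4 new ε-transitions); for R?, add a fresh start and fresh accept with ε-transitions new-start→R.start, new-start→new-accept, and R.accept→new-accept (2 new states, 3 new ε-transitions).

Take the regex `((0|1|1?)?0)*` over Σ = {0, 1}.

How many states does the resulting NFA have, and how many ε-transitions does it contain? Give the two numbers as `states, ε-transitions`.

By structural recursion:
Each of the 4 symbol leaves contributes 2 states and 0 ε-transitions.
  1? = 4 states, 3 ε-transitions
  0|1|1? = 10 states, 9 ε-transitions
  (0|1|1?)? = 12 states, 12 ε-transitions
  (0|1|1?)?0 = 13 states, 12 ε-transitions
  ((0|1|1?)?0)* = 15 states, 16 ε-transitions

15, 16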